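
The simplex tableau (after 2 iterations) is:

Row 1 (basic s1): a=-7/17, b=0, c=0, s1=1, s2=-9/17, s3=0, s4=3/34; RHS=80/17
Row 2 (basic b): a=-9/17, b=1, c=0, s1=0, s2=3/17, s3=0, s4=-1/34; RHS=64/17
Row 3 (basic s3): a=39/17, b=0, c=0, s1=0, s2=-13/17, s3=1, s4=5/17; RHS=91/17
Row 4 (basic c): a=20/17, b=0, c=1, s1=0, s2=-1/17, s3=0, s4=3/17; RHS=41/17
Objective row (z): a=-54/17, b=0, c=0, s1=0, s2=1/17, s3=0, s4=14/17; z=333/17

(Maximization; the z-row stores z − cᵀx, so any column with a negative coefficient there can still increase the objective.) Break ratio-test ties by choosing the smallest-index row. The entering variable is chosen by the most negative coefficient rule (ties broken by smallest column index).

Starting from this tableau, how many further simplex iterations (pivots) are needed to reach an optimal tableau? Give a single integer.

2

pivot: a in, c out → z = 261/10
pivot: s2 in, b out → z = 88/3
No improving column remains; optimal.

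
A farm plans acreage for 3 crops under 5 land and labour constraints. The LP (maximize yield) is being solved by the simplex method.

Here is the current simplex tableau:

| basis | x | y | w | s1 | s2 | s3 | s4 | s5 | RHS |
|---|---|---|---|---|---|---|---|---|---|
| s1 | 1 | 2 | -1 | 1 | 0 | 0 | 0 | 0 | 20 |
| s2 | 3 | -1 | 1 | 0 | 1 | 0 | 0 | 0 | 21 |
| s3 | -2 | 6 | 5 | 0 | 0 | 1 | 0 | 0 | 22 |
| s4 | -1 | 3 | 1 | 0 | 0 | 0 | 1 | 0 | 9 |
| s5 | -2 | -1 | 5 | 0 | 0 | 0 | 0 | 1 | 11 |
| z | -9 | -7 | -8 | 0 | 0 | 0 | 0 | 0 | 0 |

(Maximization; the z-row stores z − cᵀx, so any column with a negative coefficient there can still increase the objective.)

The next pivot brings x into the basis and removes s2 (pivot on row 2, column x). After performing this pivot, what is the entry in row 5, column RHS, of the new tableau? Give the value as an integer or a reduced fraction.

25

Pivot element is row 2, column x: 3.
Normalize row 2: new (row 2, RHS) = 21/3 = 7.
row 5 ← row 5 − (-2)·(new row 2): 11 − (-2)·7 = 25.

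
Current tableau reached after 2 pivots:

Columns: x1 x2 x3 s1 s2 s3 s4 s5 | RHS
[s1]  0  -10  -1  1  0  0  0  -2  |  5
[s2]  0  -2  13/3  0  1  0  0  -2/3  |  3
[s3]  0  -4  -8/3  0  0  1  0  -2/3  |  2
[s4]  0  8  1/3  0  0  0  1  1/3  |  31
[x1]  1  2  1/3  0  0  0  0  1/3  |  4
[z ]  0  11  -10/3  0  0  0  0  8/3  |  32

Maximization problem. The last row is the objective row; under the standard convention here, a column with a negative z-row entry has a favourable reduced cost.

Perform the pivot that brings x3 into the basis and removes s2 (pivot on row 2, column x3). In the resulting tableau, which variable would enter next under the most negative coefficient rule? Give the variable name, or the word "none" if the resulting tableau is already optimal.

Pivot element 13/3. New z-row = old z-row − (-10/3)·(row 2/(13/3)).
Updated z-row coefficients: x1: 0, x2: 123/13, x3: 0, s1: 0, s2: 10/13, s3: 0, s4: 0, s5: 28/13.
No coefficient is strictly negative; the tableau after this pivot is optimal.

none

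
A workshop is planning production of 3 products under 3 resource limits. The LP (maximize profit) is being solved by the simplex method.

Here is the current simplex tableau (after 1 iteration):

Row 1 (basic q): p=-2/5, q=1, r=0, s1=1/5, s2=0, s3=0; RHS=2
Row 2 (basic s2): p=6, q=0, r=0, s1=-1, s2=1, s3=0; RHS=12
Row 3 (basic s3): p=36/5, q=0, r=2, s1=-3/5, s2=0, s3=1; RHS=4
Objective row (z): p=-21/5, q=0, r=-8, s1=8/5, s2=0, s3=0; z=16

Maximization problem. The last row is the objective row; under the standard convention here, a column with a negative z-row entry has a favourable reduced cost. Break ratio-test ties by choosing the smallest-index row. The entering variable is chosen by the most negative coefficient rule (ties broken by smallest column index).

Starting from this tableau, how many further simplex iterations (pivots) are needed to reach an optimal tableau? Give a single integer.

2

pivot: r in, s3 out → z = 32
pivot: s1 in, q out → z = 40
No improving column remains; optimal.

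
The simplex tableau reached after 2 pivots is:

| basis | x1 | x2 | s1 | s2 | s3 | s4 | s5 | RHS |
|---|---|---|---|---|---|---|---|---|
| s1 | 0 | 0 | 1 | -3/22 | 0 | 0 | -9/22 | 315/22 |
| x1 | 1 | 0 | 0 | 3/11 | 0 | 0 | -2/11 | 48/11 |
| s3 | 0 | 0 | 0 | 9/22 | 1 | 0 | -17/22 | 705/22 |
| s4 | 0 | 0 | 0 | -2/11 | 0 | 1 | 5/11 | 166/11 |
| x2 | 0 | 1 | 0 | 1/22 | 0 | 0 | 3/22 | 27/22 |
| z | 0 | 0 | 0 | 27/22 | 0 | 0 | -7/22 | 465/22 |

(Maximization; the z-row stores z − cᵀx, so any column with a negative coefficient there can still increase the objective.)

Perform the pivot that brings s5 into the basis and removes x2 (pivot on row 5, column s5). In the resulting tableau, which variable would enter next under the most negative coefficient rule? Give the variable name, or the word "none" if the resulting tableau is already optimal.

Pivot element 3/22. New z-row = old z-row − (-7/22)·(row 5/(3/22)).
Updated z-row coefficients: x1: 0, x2: 7/3, s1: 0, s2: 4/3, s3: 0, s4: 0, s5: 0.
No coefficient is strictly negative; the tableau after this pivot is optimal.

none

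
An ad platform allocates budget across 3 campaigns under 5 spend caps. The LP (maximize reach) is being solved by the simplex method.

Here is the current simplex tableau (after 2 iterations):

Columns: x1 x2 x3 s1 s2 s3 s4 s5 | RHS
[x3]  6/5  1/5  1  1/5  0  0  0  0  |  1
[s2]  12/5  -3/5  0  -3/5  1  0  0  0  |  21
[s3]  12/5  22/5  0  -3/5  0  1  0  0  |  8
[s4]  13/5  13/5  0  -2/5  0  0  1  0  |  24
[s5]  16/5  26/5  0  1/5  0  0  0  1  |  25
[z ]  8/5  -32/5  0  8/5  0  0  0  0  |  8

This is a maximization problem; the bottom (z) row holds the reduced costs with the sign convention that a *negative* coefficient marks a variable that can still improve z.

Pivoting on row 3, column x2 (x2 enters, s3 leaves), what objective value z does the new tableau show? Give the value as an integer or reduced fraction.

216/11

Minimum ratio for x2: 8/(22/5) = 20/11.
z changes by −(z-row coeff of x2)·ratio = −(-32/5)·(20/11) = 128/11.
New z = 8 + (128/11) = 216/11.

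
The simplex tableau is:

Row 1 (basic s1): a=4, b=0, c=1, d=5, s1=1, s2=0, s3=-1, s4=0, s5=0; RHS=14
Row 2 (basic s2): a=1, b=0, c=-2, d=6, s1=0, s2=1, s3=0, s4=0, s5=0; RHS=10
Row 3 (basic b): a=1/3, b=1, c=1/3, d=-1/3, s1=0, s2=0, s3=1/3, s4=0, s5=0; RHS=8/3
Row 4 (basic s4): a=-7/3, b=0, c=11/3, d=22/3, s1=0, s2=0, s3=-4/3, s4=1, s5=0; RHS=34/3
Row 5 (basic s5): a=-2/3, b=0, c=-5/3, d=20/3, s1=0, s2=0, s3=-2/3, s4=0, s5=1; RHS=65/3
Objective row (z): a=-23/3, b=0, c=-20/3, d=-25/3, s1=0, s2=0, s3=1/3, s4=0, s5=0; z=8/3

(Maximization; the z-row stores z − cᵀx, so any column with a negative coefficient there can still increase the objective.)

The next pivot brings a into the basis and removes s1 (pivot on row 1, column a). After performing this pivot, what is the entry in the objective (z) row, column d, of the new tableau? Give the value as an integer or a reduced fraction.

Pivot element is row 1, column a: 4.
Normalize row 1: new (row 1, d) = 5/4 = 5/4.
z-row ← z-row − (-23/3)·(new row 1): -25/3 − (-23/3)·(5/4) = 5/4.

5/4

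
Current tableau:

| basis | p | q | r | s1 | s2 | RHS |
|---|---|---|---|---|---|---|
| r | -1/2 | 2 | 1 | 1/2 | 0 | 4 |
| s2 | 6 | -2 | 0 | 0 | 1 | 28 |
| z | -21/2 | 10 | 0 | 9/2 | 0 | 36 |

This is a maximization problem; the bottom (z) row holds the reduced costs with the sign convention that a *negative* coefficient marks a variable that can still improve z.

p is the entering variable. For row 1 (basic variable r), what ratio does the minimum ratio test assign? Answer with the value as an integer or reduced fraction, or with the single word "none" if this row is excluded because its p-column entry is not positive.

The p entry in row 1 is -1/2 ≤ 0, so this row gives no ratio.

none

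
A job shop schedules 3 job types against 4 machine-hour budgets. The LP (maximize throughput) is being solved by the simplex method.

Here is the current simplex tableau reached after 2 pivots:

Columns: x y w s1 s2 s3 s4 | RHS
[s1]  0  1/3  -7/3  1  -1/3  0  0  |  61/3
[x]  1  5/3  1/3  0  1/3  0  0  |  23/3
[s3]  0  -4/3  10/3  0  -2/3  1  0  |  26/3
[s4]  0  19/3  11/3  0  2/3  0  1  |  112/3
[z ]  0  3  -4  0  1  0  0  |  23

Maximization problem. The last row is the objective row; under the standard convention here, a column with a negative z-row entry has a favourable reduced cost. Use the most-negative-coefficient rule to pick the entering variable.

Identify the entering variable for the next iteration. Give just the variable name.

Objective-row coefficients: x: 0, y: 3, w: -4, s1: 0, s2: 1, s3: 0, s4: 0.
The most negative is -4 in column w, so w enters.

w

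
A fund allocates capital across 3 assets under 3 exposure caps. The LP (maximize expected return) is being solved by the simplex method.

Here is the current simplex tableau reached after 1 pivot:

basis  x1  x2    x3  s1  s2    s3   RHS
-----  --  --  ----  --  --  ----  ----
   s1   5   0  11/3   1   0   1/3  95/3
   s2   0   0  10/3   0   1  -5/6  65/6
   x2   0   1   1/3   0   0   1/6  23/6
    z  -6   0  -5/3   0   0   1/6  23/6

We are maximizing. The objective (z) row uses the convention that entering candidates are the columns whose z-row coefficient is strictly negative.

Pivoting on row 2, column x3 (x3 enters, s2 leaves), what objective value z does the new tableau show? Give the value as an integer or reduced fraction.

37/4

Minimum ratio for x3: (65/6)/(10/3) = 13/4.
z changes by −(z-row coeff of x3)·ratio = −(-5/3)·(13/4) = 65/12.
New z = 23/6 + (65/12) = 37/4.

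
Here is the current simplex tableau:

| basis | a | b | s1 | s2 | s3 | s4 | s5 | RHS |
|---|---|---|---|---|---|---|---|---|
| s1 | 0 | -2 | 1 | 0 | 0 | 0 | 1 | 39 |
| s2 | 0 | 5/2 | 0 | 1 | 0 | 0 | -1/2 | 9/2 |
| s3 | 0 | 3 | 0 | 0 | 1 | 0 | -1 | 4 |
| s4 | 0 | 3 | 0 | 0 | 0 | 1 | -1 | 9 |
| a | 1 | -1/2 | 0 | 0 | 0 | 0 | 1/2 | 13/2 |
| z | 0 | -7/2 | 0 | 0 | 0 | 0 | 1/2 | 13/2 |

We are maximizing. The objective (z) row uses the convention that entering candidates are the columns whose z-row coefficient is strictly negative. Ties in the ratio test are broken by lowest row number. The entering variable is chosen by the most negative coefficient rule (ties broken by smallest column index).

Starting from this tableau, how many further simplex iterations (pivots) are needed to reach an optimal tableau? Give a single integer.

3

pivot: b in, s3 out → z = 67/6
pivot: s5 in, s2 out → z = 27/2
pivot: s3 in, a out → z = 33/2
No improving column remains; optimal.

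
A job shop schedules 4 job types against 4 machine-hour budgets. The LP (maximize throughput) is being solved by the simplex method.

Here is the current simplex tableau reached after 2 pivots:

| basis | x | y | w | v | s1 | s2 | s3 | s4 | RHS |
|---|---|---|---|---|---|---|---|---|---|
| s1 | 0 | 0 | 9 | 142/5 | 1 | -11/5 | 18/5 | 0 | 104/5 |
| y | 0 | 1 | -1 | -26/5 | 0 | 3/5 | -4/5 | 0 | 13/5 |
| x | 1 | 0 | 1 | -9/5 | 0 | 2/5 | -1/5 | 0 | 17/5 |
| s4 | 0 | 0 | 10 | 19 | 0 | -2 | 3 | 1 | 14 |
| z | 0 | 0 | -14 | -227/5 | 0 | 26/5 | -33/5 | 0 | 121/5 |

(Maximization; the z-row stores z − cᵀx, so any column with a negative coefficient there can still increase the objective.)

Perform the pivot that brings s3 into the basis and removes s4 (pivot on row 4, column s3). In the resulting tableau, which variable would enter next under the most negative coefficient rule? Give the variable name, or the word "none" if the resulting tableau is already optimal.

v

Pivot element 3. New z-row = old z-row − (-33/5)·(row 4/3).
Updated z-row coefficients: x: 0, y: 0, w: 8, v: -18/5, s1: 0, s2: 4/5, s3: 0, s4: 11/5.
The most negative is -18/5 in column v, so v would enter next.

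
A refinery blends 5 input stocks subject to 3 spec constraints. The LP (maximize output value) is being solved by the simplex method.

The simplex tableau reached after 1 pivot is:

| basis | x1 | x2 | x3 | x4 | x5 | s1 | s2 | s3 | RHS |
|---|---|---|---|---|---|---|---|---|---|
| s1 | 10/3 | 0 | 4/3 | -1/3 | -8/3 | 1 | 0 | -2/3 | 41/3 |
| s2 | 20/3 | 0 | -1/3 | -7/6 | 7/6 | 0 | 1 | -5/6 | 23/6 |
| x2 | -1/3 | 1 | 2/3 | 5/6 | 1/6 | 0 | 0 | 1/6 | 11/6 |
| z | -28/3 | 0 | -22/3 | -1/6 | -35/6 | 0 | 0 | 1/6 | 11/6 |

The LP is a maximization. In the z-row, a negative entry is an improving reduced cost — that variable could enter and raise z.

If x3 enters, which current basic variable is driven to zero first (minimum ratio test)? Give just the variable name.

Ratios: row 1 (s1): (41/3)/(4/3) = 41/4; row 2 (s2): entry -1/3 ≤ 0, skip; row 3 (x2): (11/6)/(2/3) = 11/4.
Minimum ratio 11/4 is in the x2 row, so x2 leaves.

x2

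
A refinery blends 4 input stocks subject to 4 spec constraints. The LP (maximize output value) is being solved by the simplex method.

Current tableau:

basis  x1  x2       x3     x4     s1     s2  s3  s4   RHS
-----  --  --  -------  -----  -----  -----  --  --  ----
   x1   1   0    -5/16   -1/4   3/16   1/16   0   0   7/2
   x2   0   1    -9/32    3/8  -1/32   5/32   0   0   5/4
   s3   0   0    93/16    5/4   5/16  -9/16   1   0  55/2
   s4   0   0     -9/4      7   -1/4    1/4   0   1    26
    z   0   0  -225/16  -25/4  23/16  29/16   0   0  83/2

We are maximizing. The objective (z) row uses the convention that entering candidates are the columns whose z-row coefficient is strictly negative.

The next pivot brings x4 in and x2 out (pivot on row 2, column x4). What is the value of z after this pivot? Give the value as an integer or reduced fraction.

Minimum ratio for x4: (5/4)/(3/8) = 10/3.
z changes by −(z-row coeff of x4)·ratio = −(-25/4)·(10/3) = 125/6.
New z = 83/2 + (125/6) = 187/3.

187/3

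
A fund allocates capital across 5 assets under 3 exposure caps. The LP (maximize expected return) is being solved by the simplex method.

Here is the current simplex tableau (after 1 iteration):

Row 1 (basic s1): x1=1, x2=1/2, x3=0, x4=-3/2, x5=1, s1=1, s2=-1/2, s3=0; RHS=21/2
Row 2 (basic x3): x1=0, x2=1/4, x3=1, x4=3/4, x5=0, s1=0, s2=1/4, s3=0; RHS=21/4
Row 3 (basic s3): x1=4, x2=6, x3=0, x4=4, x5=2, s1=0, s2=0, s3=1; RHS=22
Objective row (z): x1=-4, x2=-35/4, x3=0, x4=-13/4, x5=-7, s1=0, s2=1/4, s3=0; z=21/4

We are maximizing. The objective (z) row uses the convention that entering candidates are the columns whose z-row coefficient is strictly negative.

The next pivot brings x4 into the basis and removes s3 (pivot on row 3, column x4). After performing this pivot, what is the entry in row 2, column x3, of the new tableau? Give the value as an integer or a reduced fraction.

Pivot element is row 3, column x4: 4.
Normalize row 3: new (row 3, x3) = 0/4 = 0.
row 2 ← row 2 − (3/4)·(new row 3): 1 − (3/4)·0 = 1.

1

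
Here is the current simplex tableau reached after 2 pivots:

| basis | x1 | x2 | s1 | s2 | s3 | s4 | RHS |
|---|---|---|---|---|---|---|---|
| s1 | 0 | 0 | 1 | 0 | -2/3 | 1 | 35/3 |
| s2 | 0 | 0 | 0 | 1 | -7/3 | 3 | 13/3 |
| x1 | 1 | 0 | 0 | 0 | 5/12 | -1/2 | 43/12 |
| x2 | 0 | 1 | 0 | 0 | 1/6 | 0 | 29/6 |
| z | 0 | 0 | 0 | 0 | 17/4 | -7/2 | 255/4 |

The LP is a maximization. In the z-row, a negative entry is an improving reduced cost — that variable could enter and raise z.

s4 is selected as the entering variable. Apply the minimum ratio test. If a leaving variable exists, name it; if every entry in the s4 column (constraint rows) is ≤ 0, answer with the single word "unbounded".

s2

Ratios: row 1 (s1): (35/3)/1 = 35/3; row 2 (s2): (13/3)/3 = 13/9; row 3 (x1): entry -1/2 ≤ 0, skip; row 4 (x2): entry 0 ≤ 0, skip.
Minimum ratio is in the s2 row, so s2 leaves.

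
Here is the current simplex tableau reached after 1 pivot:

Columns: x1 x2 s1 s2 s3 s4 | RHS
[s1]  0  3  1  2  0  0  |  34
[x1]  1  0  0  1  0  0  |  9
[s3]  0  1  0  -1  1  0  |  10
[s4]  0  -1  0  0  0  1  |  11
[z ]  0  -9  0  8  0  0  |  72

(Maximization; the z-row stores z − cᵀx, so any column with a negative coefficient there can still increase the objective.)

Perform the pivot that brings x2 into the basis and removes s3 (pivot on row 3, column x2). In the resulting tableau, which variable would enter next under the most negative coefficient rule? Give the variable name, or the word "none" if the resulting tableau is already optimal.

s2

Pivot element 1. New z-row = old z-row − (-9)·(row 3/1).
Updated z-row coefficients: x1: 0, x2: 0, s1: 0, s2: -1, s3: 9, s4: 0.
The most negative is -1 in column s2, so s2 would enter next.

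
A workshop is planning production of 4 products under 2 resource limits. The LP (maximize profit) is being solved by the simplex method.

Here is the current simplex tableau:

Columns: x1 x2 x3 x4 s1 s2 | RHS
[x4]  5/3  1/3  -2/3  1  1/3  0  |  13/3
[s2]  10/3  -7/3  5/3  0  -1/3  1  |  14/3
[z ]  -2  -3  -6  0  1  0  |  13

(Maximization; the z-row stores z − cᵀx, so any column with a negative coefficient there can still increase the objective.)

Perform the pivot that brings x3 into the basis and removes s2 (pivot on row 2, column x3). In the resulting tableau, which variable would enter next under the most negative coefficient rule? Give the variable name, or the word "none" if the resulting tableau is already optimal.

x2

Pivot element 5/3. New z-row = old z-row − (-6)·(row 2/(5/3)).
Updated z-row coefficients: x1: 10, x2: -57/5, x3: 0, x4: 0, s1: -1/5, s2: 18/5.
The most negative is -57/5 in column x2, so x2 would enter next.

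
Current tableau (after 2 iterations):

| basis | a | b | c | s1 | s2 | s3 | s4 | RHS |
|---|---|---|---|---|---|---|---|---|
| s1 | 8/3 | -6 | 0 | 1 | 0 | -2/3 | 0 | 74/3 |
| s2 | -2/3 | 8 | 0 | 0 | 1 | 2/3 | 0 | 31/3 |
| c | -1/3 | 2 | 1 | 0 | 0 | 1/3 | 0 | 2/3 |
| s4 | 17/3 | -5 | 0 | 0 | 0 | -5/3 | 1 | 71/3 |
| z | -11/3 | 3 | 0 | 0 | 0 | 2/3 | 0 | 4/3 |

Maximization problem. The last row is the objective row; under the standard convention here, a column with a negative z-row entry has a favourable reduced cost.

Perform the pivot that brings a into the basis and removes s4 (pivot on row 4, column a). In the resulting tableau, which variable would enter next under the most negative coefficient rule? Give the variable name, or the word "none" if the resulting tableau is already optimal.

s3

Pivot element 17/3. New z-row = old z-row − (-11/3)·(row 4/(17/3)).
Updated z-row coefficients: a: 0, b: -4/17, c: 0, s1: 0, s2: 0, s3: -7/17, s4: 11/17.
The most negative is -7/17 in column s3, so s3 would enter next.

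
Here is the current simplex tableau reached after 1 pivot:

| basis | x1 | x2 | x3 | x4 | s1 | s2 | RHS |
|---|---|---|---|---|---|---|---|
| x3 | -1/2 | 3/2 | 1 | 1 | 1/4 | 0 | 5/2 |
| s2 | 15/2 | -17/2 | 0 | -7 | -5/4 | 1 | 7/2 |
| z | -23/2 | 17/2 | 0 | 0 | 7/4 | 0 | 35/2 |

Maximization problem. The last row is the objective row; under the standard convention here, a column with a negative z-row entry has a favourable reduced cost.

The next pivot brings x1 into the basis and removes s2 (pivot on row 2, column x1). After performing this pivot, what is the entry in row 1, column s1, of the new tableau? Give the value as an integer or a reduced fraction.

Pivot element is row 2, column x1: 15/2.
Normalize row 2: new (row 2, s1) = (-5/4)/(15/2) = -1/6.
row 1 ← row 1 − (-1/2)·(new row 2): 1/4 − (-1/2)·(-1/6) = 1/6.

1/6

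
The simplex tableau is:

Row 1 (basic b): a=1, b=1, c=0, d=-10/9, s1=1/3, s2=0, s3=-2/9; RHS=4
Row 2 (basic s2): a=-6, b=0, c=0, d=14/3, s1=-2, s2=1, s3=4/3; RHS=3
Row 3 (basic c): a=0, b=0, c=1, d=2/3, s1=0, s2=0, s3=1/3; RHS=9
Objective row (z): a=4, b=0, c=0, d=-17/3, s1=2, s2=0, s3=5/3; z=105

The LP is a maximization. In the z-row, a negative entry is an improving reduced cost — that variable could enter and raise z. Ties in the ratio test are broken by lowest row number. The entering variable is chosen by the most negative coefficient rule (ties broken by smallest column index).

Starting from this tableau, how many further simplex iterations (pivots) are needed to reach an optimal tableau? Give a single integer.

2

pivot: d in, s2 out → z = 1521/14
pivot: a in, c out → z = 283/2
No improving column remains; optimal.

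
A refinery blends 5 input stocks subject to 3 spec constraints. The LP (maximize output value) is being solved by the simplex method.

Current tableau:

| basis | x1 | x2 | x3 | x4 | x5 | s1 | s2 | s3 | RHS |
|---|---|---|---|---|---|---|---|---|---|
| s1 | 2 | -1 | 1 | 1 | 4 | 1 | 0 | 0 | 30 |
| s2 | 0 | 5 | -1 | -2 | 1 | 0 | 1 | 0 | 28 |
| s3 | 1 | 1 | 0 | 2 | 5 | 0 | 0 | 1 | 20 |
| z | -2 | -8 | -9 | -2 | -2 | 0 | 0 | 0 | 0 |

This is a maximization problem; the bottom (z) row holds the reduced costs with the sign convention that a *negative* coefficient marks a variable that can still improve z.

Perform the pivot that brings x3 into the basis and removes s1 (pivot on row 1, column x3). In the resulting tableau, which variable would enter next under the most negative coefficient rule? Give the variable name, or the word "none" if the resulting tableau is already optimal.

Pivot element 1. New z-row = old z-row − (-9)·(row 1/1).
Updated z-row coefficients: x1: 16, x2: -17, x3: 0, x4: 7, x5: 34, s1: 9, s2: 0, s3: 0.
The most negative is -17 in column x2, so x2 would enter next.

x2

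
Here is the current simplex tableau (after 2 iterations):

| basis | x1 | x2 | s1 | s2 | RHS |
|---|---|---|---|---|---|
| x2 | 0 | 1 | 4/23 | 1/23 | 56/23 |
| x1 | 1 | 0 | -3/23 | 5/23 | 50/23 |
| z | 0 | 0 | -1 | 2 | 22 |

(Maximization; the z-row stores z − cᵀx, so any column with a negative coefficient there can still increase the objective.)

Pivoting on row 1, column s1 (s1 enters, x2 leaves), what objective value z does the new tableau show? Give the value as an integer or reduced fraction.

Minimum ratio for s1: (56/23)/(4/23) = 14.
z changes by −(z-row coeff of s1)·ratio = −(-1)·14 = 14.
New z = 22 + 14 = 36.

36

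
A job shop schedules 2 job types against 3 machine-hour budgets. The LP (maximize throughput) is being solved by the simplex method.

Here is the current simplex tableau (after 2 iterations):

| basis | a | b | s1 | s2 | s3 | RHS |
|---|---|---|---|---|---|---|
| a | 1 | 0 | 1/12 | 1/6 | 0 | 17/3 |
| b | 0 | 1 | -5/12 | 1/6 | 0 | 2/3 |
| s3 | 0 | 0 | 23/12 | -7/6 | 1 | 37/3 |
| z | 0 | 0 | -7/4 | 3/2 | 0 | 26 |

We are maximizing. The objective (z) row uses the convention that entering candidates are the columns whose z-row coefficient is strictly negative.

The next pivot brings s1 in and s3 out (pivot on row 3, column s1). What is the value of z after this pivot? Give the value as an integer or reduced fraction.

857/23

Minimum ratio for s1: (37/3)/(23/12) = 148/23.
z changes by −(z-row coeff of s1)·ratio = −(-7/4)·(148/23) = 259/23.
New z = 26 + (259/23) = 857/23.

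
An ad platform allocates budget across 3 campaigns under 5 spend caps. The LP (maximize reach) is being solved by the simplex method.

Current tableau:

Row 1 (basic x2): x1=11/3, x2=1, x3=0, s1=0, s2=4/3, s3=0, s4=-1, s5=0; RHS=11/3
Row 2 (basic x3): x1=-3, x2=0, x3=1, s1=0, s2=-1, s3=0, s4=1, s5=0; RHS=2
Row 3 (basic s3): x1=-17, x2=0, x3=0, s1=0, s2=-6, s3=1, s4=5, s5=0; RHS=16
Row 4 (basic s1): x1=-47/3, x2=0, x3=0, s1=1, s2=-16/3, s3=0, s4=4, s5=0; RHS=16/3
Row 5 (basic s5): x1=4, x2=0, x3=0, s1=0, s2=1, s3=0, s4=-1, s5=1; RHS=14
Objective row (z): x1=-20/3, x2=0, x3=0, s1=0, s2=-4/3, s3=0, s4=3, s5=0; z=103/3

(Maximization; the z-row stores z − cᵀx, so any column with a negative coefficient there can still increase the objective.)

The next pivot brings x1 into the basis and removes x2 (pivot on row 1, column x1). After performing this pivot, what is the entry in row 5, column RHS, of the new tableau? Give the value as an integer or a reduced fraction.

Pivot element is row 1, column x1: 11/3.
Normalize row 1: new (row 1, RHS) = (11/3)/(11/3) = 1.
row 5 ← row 5 − 4·(new row 1): 14 − 4·1 = 10.

10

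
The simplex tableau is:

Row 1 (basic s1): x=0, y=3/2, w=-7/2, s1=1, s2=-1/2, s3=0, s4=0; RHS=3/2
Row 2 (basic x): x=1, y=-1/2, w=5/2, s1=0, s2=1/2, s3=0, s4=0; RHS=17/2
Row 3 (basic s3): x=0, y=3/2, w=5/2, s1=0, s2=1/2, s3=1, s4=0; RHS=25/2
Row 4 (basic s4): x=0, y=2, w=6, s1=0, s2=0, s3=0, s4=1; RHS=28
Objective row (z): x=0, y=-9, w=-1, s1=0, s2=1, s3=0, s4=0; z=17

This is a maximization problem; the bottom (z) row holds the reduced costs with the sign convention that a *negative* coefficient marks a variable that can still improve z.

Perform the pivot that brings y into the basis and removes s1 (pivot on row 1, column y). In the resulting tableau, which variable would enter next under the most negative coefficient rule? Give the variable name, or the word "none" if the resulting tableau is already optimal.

w

Pivot element 3/2. New z-row = old z-row − (-9)·(row 1/(3/2)).
Updated z-row coefficients: x: 0, y: 0, w: -22, s1: 6, s2: -2, s3: 0, s4: 0.
The most negative is -22 in column w, so w would enter next.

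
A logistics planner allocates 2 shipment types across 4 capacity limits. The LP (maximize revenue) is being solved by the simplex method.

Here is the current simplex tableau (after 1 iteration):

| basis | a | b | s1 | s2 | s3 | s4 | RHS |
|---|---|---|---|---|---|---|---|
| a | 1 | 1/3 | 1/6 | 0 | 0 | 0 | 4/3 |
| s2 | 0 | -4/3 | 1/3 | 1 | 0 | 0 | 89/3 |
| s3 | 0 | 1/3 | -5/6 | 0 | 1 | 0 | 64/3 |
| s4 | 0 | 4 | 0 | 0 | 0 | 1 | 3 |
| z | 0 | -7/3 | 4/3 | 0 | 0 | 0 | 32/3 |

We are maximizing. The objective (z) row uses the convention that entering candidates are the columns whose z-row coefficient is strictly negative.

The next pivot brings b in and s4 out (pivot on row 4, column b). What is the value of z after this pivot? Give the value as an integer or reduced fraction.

149/12

Minimum ratio for b: 3/4 = 3/4.
z changes by −(z-row coeff of b)·ratio = −(-7/3)·(3/4) = 7/4.
New z = 32/3 + (7/4) = 149/12.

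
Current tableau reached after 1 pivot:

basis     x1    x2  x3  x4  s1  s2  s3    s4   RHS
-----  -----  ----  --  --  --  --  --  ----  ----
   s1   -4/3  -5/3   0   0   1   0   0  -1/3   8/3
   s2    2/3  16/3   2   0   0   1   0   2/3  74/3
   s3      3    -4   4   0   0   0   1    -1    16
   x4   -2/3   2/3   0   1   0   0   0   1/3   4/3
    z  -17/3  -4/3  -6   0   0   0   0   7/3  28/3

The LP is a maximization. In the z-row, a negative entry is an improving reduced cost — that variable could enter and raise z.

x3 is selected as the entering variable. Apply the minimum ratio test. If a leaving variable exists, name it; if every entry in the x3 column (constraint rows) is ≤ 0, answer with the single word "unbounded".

Ratios: row 1 (s1): entry 0 ≤ 0, skip; row 2 (s2): (74/3)/2 = 37/3; row 3 (s3): 16/4 = 4; row 4 (x4): entry 0 ≤ 0, skip.
Minimum ratio is in the s3 row, so s3 leaves.

s3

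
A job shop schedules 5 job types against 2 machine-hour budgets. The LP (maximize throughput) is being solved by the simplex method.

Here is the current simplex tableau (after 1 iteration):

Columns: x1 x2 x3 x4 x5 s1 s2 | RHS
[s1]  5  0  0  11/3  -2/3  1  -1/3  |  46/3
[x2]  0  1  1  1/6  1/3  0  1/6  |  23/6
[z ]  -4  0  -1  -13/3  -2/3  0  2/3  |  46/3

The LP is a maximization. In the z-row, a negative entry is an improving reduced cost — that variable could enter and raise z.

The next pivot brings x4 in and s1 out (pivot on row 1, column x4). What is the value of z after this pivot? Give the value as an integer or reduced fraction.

368/11

Minimum ratio for x4: (46/3)/(11/3) = 46/11.
z changes by −(z-row coeff of x4)·ratio = −(-13/3)·(46/11) = 598/33.
New z = 46/3 + (598/33) = 368/11.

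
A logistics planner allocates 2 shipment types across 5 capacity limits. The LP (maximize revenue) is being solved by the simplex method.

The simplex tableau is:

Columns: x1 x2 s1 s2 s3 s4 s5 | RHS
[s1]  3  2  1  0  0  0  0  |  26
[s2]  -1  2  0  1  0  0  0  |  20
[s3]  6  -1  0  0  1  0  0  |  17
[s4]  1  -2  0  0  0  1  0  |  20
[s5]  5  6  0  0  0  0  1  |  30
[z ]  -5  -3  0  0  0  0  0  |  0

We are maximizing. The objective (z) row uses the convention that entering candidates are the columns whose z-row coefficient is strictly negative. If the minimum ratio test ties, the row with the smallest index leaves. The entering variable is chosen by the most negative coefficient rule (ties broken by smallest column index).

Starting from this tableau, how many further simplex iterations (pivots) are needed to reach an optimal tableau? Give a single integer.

pivot: x1 in, s3 out → z = 85/6
pivot: x2 in, s5 out → z = 945/41
No improving column remains; optimal.

2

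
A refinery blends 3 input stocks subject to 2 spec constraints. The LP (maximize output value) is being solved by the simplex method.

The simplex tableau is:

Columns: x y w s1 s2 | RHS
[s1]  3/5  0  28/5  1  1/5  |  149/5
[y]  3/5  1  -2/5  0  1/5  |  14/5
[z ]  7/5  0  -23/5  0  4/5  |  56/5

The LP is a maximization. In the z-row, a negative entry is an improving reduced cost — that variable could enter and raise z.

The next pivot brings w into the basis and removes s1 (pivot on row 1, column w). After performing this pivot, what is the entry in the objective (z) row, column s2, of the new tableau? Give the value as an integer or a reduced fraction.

Pivot element is row 1, column w: 28/5.
Normalize row 1: new (row 1, s2) = (1/5)/(28/5) = 1/28.
z-row ← z-row − (-23/5)·(new row 1): 4/5 − (-23/5)·(1/28) = 27/28.

27/28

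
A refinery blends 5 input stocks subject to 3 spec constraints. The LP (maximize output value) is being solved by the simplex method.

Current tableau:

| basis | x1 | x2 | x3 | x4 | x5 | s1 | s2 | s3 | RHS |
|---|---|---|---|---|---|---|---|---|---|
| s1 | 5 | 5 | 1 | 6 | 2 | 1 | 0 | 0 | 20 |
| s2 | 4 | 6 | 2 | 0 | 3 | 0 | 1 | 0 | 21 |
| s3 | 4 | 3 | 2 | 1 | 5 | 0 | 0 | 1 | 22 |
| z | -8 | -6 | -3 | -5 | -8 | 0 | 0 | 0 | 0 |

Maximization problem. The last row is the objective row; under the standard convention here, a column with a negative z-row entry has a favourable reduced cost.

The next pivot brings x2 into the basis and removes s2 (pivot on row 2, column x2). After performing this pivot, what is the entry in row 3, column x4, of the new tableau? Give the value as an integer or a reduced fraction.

1

Pivot element is row 2, column x2: 6.
Normalize row 2: new (row 2, x4) = 0/6 = 0.
row 3 ← row 3 − 3·(new row 2): 1 − 3·0 = 1.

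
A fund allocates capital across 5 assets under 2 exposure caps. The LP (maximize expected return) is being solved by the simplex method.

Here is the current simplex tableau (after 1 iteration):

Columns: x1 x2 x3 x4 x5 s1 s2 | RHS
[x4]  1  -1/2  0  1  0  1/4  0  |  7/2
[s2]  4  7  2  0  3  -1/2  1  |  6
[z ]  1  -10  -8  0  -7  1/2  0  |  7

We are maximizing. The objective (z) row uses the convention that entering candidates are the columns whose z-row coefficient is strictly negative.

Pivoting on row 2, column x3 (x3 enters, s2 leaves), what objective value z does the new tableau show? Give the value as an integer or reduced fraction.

31

Minimum ratio for x3: 6/2 = 3.
z changes by −(z-row coeff of x3)·ratio = −(-8)·3 = 24.
New z = 7 + 24 = 31.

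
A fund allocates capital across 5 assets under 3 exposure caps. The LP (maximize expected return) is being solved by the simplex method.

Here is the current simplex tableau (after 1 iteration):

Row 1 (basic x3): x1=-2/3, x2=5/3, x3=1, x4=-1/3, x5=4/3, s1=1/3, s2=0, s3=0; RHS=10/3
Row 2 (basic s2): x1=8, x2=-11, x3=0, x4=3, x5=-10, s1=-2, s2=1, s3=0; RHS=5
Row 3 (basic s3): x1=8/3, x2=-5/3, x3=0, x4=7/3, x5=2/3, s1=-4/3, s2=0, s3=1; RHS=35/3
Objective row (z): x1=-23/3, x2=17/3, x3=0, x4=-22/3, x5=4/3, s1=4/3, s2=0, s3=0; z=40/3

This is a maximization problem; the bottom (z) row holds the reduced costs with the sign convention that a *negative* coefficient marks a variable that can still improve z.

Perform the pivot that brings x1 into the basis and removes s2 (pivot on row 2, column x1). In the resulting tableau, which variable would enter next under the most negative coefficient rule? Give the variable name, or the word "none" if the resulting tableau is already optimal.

x5

Pivot element 8. New z-row = old z-row − (-23/3)·(row 2/8).
Updated z-row coefficients: x1: 0, x2: -39/8, x3: 0, x4: -107/24, x5: -33/4, s1: -7/12, s2: 23/24, s3: 0.
The most negative is -33/4 in column x5, so x5 would enter next.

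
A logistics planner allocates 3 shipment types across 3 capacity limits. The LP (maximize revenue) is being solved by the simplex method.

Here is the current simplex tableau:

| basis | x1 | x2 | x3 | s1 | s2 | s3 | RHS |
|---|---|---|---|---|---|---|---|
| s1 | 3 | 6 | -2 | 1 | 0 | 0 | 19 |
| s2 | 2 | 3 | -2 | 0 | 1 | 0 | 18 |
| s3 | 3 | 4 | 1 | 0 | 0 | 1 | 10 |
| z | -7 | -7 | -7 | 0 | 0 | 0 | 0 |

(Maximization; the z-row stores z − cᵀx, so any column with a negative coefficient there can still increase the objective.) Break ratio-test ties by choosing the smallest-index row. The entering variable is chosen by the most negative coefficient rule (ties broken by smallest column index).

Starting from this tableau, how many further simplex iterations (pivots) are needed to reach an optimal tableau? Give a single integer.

2

pivot: x1 in, s3 out → z = 70/3
pivot: x3 in, x1 out → z = 70
No improving column remains; optimal.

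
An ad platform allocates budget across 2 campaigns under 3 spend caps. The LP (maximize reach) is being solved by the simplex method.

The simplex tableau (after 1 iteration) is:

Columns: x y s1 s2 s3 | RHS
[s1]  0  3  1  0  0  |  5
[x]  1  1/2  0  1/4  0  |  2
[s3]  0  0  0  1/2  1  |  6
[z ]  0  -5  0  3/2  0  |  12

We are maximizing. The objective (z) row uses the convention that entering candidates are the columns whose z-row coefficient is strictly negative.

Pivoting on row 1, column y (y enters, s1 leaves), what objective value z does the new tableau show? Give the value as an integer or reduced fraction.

Minimum ratio for y: 5/3 = 5/3.
z changes by −(z-row coeff of y)·ratio = −(-5)·(5/3) = 25/3.
New z = 12 + (25/3) = 61/3.

61/3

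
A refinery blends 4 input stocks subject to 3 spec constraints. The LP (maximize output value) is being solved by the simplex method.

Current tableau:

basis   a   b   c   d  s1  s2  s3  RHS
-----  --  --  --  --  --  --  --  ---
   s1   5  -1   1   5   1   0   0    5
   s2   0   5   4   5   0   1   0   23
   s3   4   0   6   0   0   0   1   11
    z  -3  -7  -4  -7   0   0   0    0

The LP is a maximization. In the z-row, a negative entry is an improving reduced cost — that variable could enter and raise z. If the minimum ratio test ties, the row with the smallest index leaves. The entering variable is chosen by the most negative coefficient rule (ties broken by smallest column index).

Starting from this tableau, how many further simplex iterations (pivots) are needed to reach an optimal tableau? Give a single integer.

pivot: b in, s2 out → z = 161/5
pivot: a in, s1 out → z = 949/25
No improving column remains; optimal.

2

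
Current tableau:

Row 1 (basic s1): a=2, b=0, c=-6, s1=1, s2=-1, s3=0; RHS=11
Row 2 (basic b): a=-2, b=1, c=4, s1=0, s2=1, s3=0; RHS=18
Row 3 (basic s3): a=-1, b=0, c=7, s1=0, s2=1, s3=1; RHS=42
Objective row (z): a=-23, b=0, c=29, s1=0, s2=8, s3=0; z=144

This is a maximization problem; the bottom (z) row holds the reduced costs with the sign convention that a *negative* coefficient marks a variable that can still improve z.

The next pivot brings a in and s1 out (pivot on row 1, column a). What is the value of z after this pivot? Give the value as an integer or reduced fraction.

Minimum ratio for a: 11/2 = 11/2.
z changes by −(z-row coeff of a)·ratio = −(-23)·(11/2) = 253/2.
New z = 144 + (253/2) = 541/2.

541/2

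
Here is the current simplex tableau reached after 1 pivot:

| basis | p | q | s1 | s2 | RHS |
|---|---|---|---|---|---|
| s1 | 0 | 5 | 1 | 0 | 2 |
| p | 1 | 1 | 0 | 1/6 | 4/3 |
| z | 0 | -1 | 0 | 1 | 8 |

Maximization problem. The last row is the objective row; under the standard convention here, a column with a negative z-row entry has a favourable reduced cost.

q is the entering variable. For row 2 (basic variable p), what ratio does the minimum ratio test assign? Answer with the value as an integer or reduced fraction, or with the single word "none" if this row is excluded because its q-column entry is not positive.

4/3

Ratio = RHS / (q entry) = (4/3) / 1 = 4/3.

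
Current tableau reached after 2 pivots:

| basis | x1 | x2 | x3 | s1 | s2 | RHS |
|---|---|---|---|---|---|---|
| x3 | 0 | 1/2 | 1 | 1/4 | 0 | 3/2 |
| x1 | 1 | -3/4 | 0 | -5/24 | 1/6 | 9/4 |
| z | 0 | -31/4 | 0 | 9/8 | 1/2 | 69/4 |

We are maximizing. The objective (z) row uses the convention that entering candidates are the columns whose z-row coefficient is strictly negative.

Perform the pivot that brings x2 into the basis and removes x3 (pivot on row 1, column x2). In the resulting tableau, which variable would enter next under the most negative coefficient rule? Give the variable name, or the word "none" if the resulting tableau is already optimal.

none

Pivot element 1/2. New z-row = old z-row − (-31/4)·(row 1/(1/2)).
Updated z-row coefficients: x1: 0, x2: 0, x3: 31/2, s1: 5, s2: 1/2.
No coefficient is strictly negative; the tableau after this pivot is optimal.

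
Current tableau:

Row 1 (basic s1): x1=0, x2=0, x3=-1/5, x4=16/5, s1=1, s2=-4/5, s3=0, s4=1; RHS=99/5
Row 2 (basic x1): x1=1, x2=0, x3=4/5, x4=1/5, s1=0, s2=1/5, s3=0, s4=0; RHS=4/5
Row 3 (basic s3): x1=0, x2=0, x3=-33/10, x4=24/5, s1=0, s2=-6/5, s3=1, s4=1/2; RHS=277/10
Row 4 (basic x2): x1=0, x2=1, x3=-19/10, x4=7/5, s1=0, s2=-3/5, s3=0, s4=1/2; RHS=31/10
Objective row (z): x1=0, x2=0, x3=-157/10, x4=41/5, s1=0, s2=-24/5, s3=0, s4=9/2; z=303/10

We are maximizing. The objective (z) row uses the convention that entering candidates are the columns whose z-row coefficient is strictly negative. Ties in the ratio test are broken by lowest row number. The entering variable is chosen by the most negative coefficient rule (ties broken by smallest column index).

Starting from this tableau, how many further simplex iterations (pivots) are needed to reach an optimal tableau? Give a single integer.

pivot: x3 in, x1 out → z = 46
pivot: s2 in, x3 out → z = 99/2
No improving column remains; optimal.

2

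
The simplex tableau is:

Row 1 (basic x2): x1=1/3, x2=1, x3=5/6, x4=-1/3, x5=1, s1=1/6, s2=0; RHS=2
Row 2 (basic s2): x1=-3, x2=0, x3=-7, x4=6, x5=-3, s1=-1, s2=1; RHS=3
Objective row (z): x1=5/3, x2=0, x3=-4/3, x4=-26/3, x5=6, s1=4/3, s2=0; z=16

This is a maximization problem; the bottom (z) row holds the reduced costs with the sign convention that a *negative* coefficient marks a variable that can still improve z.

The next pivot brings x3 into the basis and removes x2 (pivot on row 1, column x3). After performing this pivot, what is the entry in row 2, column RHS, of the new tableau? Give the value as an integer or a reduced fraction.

99/5

Pivot element is row 1, column x3: 5/6.
Normalize row 1: new (row 1, RHS) = 2/(5/6) = 12/5.
row 2 ← row 2 − (-7)·(new row 1): 3 − (-7)·(12/5) = 99/5.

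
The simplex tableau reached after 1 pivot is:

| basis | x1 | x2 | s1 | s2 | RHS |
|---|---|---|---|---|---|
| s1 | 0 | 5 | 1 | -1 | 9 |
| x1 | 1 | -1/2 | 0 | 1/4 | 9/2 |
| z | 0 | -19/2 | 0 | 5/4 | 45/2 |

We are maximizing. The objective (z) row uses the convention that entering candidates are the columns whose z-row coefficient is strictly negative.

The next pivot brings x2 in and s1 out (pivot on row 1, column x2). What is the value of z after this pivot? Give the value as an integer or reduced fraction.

Minimum ratio for x2: 9/5 = 9/5.
z changes by −(z-row coeff of x2)·ratio = −(-19/2)·(9/5) = 171/10.
New z = 45/2 + (171/10) = 198/5.

198/5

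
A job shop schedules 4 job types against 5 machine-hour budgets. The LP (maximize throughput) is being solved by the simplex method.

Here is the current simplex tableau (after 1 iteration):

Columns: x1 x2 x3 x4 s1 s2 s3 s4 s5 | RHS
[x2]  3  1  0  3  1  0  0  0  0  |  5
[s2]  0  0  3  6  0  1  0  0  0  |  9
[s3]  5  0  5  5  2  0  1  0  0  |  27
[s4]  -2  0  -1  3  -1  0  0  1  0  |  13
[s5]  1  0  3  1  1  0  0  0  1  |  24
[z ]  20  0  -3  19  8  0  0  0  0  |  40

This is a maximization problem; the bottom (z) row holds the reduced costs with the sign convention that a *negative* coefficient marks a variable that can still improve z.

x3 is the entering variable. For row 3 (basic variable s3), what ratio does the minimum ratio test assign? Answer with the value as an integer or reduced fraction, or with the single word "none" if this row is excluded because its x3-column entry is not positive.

Ratio = RHS / (x3 entry) = 27 / 5 = 27/5.

27/5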